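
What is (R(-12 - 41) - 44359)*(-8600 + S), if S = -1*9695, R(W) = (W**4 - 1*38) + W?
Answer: -143543137145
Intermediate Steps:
R(W) = -38 + W + W**4 (R(W) = (W**4 - 38) + W = (-38 + W**4) + W = -38 + W + W**4)
S = -9695
(R(-12 - 41) - 44359)*(-8600 + S) = ((-38 + (-12 - 41) + (-12 - 41)**4) - 44359)*(-8600 - 9695) = ((-38 - 53 + (-53)**4) - 44359)*(-18295) = ((-38 - 53 + 7890481) - 44359)*(-18295) = (7890390 - 44359)*(-18295) = 7846031*(-18295) = -143543137145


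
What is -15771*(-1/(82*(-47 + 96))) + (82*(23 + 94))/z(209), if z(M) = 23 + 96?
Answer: 825009/9758 ≈ 84.547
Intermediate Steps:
z(M) = 119
-15771*(-1/(82*(-47 + 96))) + (82*(23 + 94))/z(209) = -15771*(-1/(82*(-47 + 96))) + (82*(23 + 94))/119 = -15771/((-82*49)) + (82*117)*(1/119) = -15771/(-4018) + 9594*(1/119) = -15771*(-1/4018) + 9594/119 = 2253/574 + 9594/119 = 825009/9758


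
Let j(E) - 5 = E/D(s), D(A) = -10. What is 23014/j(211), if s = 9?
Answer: -230140/161 ≈ -1429.4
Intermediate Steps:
j(E) = 5 - E/10 (j(E) = 5 + E/(-10) = 5 + E*(-⅒) = 5 - E/10)
23014/j(211) = 23014/(5 - ⅒*211) = 23014/(5 - 211/10) = 23014/(-161/10) = 23014*(-10/161) = -230140/161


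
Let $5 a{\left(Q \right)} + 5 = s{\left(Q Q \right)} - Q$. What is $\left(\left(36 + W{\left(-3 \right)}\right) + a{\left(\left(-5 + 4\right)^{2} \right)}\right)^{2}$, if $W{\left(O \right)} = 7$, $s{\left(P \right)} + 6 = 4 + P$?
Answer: $\frac{43264}{25} \approx 1730.6$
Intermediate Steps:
$s{\left(P \right)} = -2 + P$ ($s{\left(P \right)} = -6 + \left(4 + P\right) = -2 + P$)
$a{\left(Q \right)} = - \frac{7}{5} - \frac{Q}{5} + \frac{Q^{2}}{5}$ ($a{\left(Q \right)} = -1 + \frac{\left(-2 + Q Q\right) - Q}{5} = -1 + \frac{\left(-2 + Q^{2}\right) - Q}{5} = -1 + \frac{-2 + Q^{2} - Q}{5} = -1 - \left(\frac{2}{5} - \frac{Q^{2}}{5} + \frac{Q}{5}\right) = - \frac{7}{5} - \frac{Q}{5} + \frac{Q^{2}}{5}$)
$\left(\left(36 + W{\left(-3 \right)}\right) + a{\left(\left(-5 + 4\right)^{2} \right)}\right)^{2} = \left(\left(36 + 7\right) - \left(\frac{7}{5} - \frac{\left(-5 + 4\right)^{4}}{5} + \frac{\left(-5 + 4\right)^{2}}{5}\right)\right)^{2} = \left(43 - \left(\frac{7}{5} - \frac{1}{5} + \frac{1}{5}\right)\right)^{2} = \left(43 - \left(\frac{8}{5} - \frac{1}{5}\right)\right)^{2} = \left(43 - \frac{7}{5}\right)^{2} = \left(\frac{208}{5}\right)^{2} = \frac{43264}{25}$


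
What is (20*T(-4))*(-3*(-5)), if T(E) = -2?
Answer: -600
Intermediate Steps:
(20*T(-4))*(-3*(-5)) = (20*(-2))*(-3*(-5)) = -40*15 = -600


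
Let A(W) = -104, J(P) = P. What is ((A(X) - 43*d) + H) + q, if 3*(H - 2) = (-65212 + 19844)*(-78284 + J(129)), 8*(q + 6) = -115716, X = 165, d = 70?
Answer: 7091366585/6 ≈ 1.1819e+9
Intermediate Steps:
q = -28941/2 (q = -6 + (⅛)*(-115716) = -6 - 28929/2 = -28941/2 ≈ -14471.)
H = 3545736046/3 (H = 2 + ((-65212 + 19844)*(-78284 + 129))/3 = 2 + (-45368*(-78155))/3 = 2 + (⅓)*3545736040 = 2 + 3545736040/3 = 3545736046/3 ≈ 1.1819e+9)
((A(X) - 43*d) + H) + q = ((-104 - 43*70) + 3545736046/3) - 28941/2 = ((-104 - 3010) + 3545736046/3) - 28941/2 = (-3114 + 3545736046/3) - 28941/2 = 3545726704/3 - 28941/2 = 7091366585/6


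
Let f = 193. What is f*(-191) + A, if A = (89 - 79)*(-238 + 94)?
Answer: -38303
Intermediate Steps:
A = -1440 (A = 10*(-144) = -1440)
f*(-191) + A = 193*(-191) - 1440 = -36863 - 1440 = -38303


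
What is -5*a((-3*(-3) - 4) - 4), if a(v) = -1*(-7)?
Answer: -35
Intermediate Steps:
a(v) = 7
-5*a((-3*(-3) - 4) - 4) = -5*7 = -35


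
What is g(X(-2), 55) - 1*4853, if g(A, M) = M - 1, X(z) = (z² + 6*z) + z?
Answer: -4799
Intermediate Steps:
X(z) = z² + 7*z
g(A, M) = -1 + M
g(X(-2), 55) - 1*4853 = (-1 + 55) - 1*4853 = 54 - 4853 = -4799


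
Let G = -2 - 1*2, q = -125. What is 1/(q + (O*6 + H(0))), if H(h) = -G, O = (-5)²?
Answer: 1/29 ≈ 0.034483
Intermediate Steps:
O = 25
G = -4 (G = -2 - 2 = -4)
H(h) = 4 (H(h) = -1*(-4) = 4)
1/(q + (O*6 + H(0))) = 1/(-125 + (25*6 + 4)) = 1/(-125 + (150 + 4)) = 1/(-125 + 154) = 1/29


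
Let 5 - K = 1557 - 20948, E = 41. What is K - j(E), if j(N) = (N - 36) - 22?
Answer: 19413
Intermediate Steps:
K = 19396 (K = 5 - (1557 - 20948) = 5 - 1*(-19391) = 5 + 19391 = 19396)
j(N) = -58 + N (j(N) = (-36 + N) - 22 = -58 + N)
K - j(E) = 19396 - (-58 + 41) = 19396 - 1*(-17) = 19396 + 17 = 19413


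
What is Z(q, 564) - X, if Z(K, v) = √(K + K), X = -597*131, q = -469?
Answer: 78207 + I*√938 ≈ 78207.0 + 30.627*I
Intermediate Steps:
X = -78207
Z(K, v) = √2*√K (Z(K, v) = √(2*K) = √2*√K)
Z(q, 564) - X = √2*√(-469) - 1*(-78207) = √2*(I*√469) + 78207 = I*√938 + 78207 = 78207 + I*√938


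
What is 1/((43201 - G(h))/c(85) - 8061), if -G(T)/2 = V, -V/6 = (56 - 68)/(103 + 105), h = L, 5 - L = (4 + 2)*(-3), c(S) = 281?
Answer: -3653/28885211 ≈ -0.00012647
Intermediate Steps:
L = 23 (L = 5 - (4 + 2)*(-3) = 5 - 6*(-3) = 5 - 1*(-18) = 5 + 18 = 23)
h = 23
V = 9/26 (V = -6*(56 - 68)/(103 + 105) = -(-72)/208 = -6*(-3/52) = 9/26 ≈ 0.34615)
G(T) = -9/13 (G(T) = -2*9/26 = -9/13)
1/((43201 - G(h))/c(85) - 8061) = 1/((43201 - 1*(-9/13))/281 - 8061) = 1/((43201 + 9/13)*(1/281) - 8061) = 1/((561622/13)*(1/281) - 8061) = 1/(561622/3653 - 8061) = 1/(-28885211/3653) = -3653/28885211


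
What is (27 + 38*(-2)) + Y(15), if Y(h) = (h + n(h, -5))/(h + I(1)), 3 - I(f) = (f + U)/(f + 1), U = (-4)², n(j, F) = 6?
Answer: -889/19 ≈ -46.789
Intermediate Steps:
U = 16
I(f) = 3 - (16 + f)/(1 + f) (I(f) = 3 - (f + 16)/(f + 1) = 3 - (16 + f)/(1 + f))
Y(h) = (6 + h)/(-11/2 + h) (Y(h) = (h + 6)/(h + (-13 + 2*1)/(1 + 1)) = (6 + h)/(h + (-13 + 2)/2) = (6 + h)/(h + (½)*(-11)) = (6 + h)/(h - 11/2) = (6 + h)/(-11/2 + h))
(27 + 38*(-2)) + Y(15) = (27 + 38*(-2)) + 2*(6 + 15)/(-11 + 2*15) = (27 - 76) + 2*21/(-11 + 30) = -49 + 2*21/19 = -49 + 2*(1/19)*21 = -49 + 42/19 = -889/19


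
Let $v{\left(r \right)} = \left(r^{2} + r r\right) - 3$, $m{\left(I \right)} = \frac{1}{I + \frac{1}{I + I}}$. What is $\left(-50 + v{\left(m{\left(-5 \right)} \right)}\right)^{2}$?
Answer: $\frac{18948348409}{6765201} \approx 2800.9$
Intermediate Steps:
$m{\left(I \right)} = \frac{1}{I + \frac{1}{2 I}}$
$v{\left(r \right)} = -3 + 2 r^{2}$ ($v{\left(r \right)} = \left(r^{2} + r^{2}\right) - 3 = 2 r^{2} - 3 = -3 + 2 r^{2}$)
$\left(-50 + v{\left(m{\left(-5 \right)} \right)}\right)^{2} = \left(-50 - \left(3 - 2 \left(2 \left(-5\right) \frac{1}{1 + 2 \left(-5\right)^{2}}\right)^{2}\right)\right)^{2} = \left(-50 - \left(3 - 2 \left(2 \left(-5\right) \frac{1}{1 + 2 \cdot 25}\right)^{2}\right)\right)^{2} = \left(-50 - \left(3 - 2 \left(2 \left(-5\right) \frac{1}{1 + 50}\right)^{2}\right)\right)^{2} = \left(-50 - \left(3 - 2 \left(2 \left(-5\right) \frac{1}{51}\right)^{2}\right)\right)^{2} = \left(-50 - \left(3 - 2 \left(- \frac{10}{51}\right)^{2}\right)\right)^{2} = \left(-50 + \left(-3 + 2 \cdot \frac{100}{2601}\right)\right)^{2} = \left(-50 + \left(-3 + \frac{200}{2601}\right)\right)^{2} = \left(-50 - \frac{7603}{2601}\right)^{2} = \left(- \frac{137653}{2601}\right)^{2} = \frac{18948348409}{6765201}$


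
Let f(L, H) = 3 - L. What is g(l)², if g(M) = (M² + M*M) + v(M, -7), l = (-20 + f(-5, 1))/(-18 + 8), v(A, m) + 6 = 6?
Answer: 5184/625 ≈ 8.2944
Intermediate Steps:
v(A, m) = 0 (v(A, m) = -6 + 6 = 0)
l = 6/5 (l = (-20 + (3 - 1*(-5)))/(-18 + 8) = (-20 + (3 + 5))/(-10) = (-20 + 8)*(-⅒) = -12*(-⅒) = 6/5 ≈ 1.2000)
g(M) = 2*M² (g(M) = (M² + M*M) + 0 = (M² + M²) + 0 = 2*M² + 0 = 2*M²)
g(l)² = (2*(6/5)²)² = (2*(36/25))² = (72/25)² = 5184/625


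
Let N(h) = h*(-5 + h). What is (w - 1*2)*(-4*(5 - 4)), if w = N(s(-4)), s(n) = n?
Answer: -136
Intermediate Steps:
w = 36 (w = -4*(-5 - 4) = -4*(-9) = 36)
(w - 1*2)*(-4*(5 - 4)) = (36 - 1*2)*(-4*(5 - 4)) = (36 - 2)*(-4*1) = 34*(-4) = -136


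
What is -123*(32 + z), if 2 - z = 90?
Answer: 6888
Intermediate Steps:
z = -88 (z = 2 - 1*90 = 2 - 90 = -88)
-123*(32 + z) = -123*(32 - 88) = -123*(-56) = 6888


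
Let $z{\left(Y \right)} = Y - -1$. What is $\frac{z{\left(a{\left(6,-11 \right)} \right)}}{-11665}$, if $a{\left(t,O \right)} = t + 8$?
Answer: $- \frac{3}{2333} \approx -0.0012859$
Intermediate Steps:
$a{\left(t,O \right)} = 8 + t$
$z{\left(Y \right)} = 1 + Y$ ($z{\left(Y \right)} = Y + 1 = 1 + Y$)
$\frac{z{\left(a{\left(6,-11 \right)} \right)}}{-11665} = \frac{1 + \left(8 + 6\right)}{-11665} = \left(1 + 14\right) \left(- \frac{1}{11665}\right) = 15 \left(- \frac{1}{11665}\right) = - \frac{3}{2333}$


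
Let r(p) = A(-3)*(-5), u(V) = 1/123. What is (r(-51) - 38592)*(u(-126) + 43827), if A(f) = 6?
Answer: -1692686708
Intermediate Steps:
u(V) = 1/123
r(p) = -30 (r(p) = 6*(-5) = -30)
(r(-51) - 38592)*(u(-126) + 43827) = (-30 - 38592)*(1/123 + 43827) = -38622*5390722/123 = -1692686708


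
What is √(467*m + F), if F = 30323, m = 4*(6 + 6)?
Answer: √52739 ≈ 229.65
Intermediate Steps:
m = 48 (m = 4*12 = 48)
√(467*m + F) = √(467*48 + 30323) = √(22416 + 30323) = √52739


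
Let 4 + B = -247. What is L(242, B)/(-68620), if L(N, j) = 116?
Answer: -29/17155 ≈ -0.0016905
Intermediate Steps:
B = -251 (B = -4 - 247 = -251)
L(242, B)/(-68620) = 116/(-68620) = 116*(-1/68620) = -29/17155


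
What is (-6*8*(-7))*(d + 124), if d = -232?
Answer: -36288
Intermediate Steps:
(-6*8*(-7))*(d + 124) = (-6*8*(-7))*(-232 + 124) = -48*(-7)*(-108) = 336*(-108) = -36288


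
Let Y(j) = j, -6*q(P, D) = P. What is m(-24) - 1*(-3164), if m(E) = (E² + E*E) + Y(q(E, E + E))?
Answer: 4320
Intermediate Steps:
q(P, D) = -P/6
m(E) = 2*E² - E/6 (m(E) = (E² + E*E) - E/6 = (E² + E²) - E/6 = 2*E² - E/6)
m(-24) - 1*(-3164) = (⅙)*(-24)*(-1 + 12*(-24)) - 1*(-3164) = (⅙)*(-24)*(-1 - 288) + 3164 = (⅙)*(-24)*(-289) + 3164 = 1156 + 3164 = 4320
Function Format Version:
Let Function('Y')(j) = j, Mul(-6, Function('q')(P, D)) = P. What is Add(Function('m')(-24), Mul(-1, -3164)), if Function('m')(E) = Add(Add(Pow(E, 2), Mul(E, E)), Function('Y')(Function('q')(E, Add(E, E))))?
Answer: 4320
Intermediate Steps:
Function('q')(P, D) = Mul(Rational(-1, 6), P)
Function('m')(E) = Add(Mul(2, Pow(E, 2)), Mul(Rational(-1, 6), E)) (Function('m')(E) = Add(Add(Pow(E, 2), Mul(E, E)), Mul(Rational(-1, 6), E)) = Add(Add(Pow(E, 2), Pow(E, 2)), Mul(Rational(-1, 6), E)) = Add(Mul(2, Pow(E, 2)), Mul(Rational(-1, 6), E)))
Add(Function('m')(-24), Mul(-1, -3164)) = Add(Mul(Rational(1, 6), -24, Add(-1, Mul(12, -24))), Mul(-1, -3164)) = Add(Mul(Rational(1, 6), -24, Add(-1, -288)), 3164) = Add(Mul(Rational(1, 6), -24, -289), 3164) = Add(1156, 3164) = 4320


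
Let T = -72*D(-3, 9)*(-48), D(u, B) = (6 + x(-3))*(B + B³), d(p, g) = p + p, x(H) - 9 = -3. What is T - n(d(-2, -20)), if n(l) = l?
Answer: 30606340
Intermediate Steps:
x(H) = 6 (x(H) = 9 - 3 = 6)
d(p, g) = 2*p
D(u, B) = 12*B + 12*B³ (D(u, B) = (6 + 6)*(B + B³) = 12*(B + B³) = 12*B + 12*B³)
T = 30606336 (T = -864*9*(1 + 9²)*(-48) = -864*9*(1 + 81)*(-48) = -864*9*82*(-48) = -72*8856*(-48) = -637632*(-48) = 30606336)
T - n(d(-2, -20)) = 30606336 - 2*(-2) = 30606336 - 1*(-4) = 30606336 + 4 = 30606340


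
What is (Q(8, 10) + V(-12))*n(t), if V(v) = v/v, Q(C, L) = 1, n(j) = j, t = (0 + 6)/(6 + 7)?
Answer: 12/13 ≈ 0.92308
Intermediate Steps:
t = 6/13 ≈ 0.46154
V(v) = 1
(Q(8, 10) + V(-12))*n(t) = (1 + 1)*(6/13) = 2*(6/13) = 12/13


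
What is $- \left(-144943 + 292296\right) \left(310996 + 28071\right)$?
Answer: $-49962539651$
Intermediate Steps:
$- \left(-144943 + 292296\right) \left(310996 + 28071\right) = - 147353 \cdot 339067 = \left(-1\right) 49962539651 = -49962539651$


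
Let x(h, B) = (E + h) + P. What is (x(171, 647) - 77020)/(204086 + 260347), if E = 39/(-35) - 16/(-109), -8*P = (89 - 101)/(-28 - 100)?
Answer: -25018254567/151194615040 ≈ -0.16547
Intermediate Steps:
P = -3/256 (P = -(89 - 101)/(8*(-28 - 100)) = -(-3)/(2*(-128)) = -(-3)*(-1)/(2*128) = -⅛*3/32 = -3/256 ≈ -0.011719)
E = -3691/3815 (E = 39*(-1/35) - 16*(-1/109) = -39/35 + 16/109 = -3691/3815 ≈ -0.96750)
x(h, B) = -956341/976640 + h (x(h, B) = (-3691/3815 + h) - 3/256 = -956341/976640 + h)
(x(171, 647) - 77020)/(204086 + 260347) = ((-956341/976640 + 171) - 77020)/(204086 + 260347) = (166049099/976640 - 77020)/464433 = -75054763701/976640*1/464433 = -25018254567/151194615040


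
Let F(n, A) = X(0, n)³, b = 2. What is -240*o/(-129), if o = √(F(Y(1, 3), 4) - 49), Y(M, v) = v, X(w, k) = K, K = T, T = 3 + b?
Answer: 160*√19/43 ≈ 16.219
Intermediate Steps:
T = 5 (T = 3 + 2 = 5)
K = 5
X(w, k) = 5
F(n, A) = 125 (F(n, A) = 5³ = 125)
o = 2*√19 (o = √(125 - 49) = √76 = 2*√19 ≈ 8.7178)
-240*o/(-129) = -240*2*√19/(-129) = -240*2*√19*(-1)/129 = -(-160)*√19/43 = 160*√19/43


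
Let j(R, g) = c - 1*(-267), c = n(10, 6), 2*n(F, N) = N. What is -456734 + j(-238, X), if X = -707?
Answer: -456464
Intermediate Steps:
n(F, N) = N/2
c = 3 (c = (1/2)*6 = 3)
j(R, g) = 270 (j(R, g) = 3 - 1*(-267) = 3 + 267 = 270)
-456734 + j(-238, X) = -456734 + 270 = -456464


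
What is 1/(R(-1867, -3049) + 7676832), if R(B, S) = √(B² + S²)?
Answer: 3838416/29466868387067 - √12782090/58933736774134 ≈ 1.3020e-7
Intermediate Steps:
1/(R(-1867, -3049) + 7676832) = 1/(√((-1867)² + (-3049)²) + 7676832) = 1/(√(3485689 + 9296401) + 7676832) = 1/(√12782090 + 7676832) = 1/(7676832 + √12782090)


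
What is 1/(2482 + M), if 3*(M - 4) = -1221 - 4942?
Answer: 3/1295 ≈ 0.0023166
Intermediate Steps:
M = -6151/3 (M = 4 + (-1221 - 4942)/3 = 4 + (⅓)*(-6163) = 4 - 6163/3 = -6151/3 ≈ -2050.3)
1/(2482 + M) = 1/(2482 - 6151/3) = 1/(1295/3) = 3/1295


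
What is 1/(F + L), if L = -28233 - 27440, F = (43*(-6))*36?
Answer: -1/64961 ≈ -1.5394e-5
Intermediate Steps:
F = -9288 (F = -258*36 = -9288)
L = -55673
1/(F + L) = 1/(-9288 - 55673) = 1/(-64961) = -1/64961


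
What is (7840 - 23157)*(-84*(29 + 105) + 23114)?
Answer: -181628986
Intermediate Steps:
(7840 - 23157)*(-84*(29 + 105) + 23114) = -15317*(-84*134 + 23114) = -15317*(-11256 + 23114) = -15317*11858 = -181628986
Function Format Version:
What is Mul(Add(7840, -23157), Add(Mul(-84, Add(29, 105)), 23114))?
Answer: -181628986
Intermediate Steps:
Mul(Add(7840, -23157), Add(Mul(-84, Add(29, 105)), 23114)) = Mul(-15317, Add(Mul(-84, 134), 23114)) = Mul(-15317, Add(-11256, 23114)) = Mul(-15317, 11858) = -181628986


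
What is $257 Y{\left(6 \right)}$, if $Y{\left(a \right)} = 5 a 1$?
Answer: $7710$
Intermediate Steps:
$Y{\left(a \right)} = 5 a$
$257 Y{\left(6 \right)} = 257 \cdot 5 \cdot 6 = 257 \cdot 30 = 7710$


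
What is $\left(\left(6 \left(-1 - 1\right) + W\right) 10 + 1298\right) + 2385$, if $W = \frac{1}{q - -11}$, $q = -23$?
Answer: $\frac{21373}{6} \approx 3562.2$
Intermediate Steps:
$W = - \frac{1}{12}$ ($W = \frac{1}{-23 - -11} = \frac{1}{-23 + \left(-3 + 14\right)} = \frac{1}{-23 + 11} = \frac{1}{-12} = - \frac{1}{12} \approx -0.083333$)
$\left(\left(6 \left(-1 - 1\right) + W\right) 10 + 1298\right) + 2385 = \left(\left(6 \left(-1 - 1\right) - \frac{1}{12}\right) 10 + 1298\right) + 2385 = \left(\left(6 \left(-2\right) - \frac{1}{12}\right) 10 + 1298\right) + 2385 = \left(\left(-12 - \frac{1}{12}\right) 10 + 1298\right) + 2385 = \left(\left(- \frac{145}{12}\right) 10 + 1298\right) + 2385 = \left(- \frac{725}{6} + 1298\right) + 2385 = \frac{7063}{6} + 2385 = \frac{21373}{6}$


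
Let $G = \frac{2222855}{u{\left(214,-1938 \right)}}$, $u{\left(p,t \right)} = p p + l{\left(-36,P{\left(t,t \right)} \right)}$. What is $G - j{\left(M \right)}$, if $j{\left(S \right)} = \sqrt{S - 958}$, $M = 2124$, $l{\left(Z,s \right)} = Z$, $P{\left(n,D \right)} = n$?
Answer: $\frac{444571}{9152} - \sqrt{1166} \approx 14.43$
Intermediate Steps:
$j{\left(S \right)} = \sqrt{-958 + S}$
$u{\left(p,t \right)} = -36 + p^{2}$ ($u{\left(p,t \right)} = p p - 36 = p^{2} - 36 = -36 + p^{2}$)
$G = \frac{444571}{9152}$ ($G = \frac{2222855}{-36 + 214^{2}} = \frac{2222855}{-36 + 45796} = \frac{2222855}{45760} = 2222855 \cdot \frac{1}{45760} = \frac{444571}{9152} \approx 48.576$)
$G - j{\left(M \right)} = \frac{444571}{9152} - \sqrt{-958 + 2124} = \frac{444571}{9152} - \sqrt{1166}$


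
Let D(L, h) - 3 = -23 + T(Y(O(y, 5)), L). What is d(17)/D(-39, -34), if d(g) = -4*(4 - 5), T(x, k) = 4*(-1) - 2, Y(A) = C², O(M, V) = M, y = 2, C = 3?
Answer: -2/13 ≈ -0.15385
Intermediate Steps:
Y(A) = 9 (Y(A) = 3² = 9)
T(x, k) = -6 (T(x, k) = -4 - 2 = -6)
d(g) = 4 (d(g) = -4*(-1) = 4)
D(L, h) = -26 (D(L, h) = 3 + (-23 - 6) = 3 - 29 = -26)
d(17)/D(-39, -34) = 4/(-26) = 4*(-1/26) = -2/13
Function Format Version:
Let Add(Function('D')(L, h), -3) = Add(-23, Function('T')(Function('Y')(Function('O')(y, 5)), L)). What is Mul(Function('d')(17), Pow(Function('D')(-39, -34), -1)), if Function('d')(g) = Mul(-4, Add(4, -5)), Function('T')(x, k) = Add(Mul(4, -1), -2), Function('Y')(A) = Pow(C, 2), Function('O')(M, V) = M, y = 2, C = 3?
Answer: Rational(-2, 13) ≈ -0.15385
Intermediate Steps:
Function('Y')(A) = 9 (Function('Y')(A) = Pow(3, 2) = 9)
Function('T')(x, k) = -6 (Function('T')(x, k) = Add(-4, -2) = -6)
Function('d')(g) = 4 (Function('d')(g) = Mul(-4, -1) = 4)
Function('D')(L, h) = -26 (Function('D')(L, h) = Add(3, Add(-23, -6)) = Add(3, -29) = -26)
Mul(Function('d')(17), Pow(Function('D')(-39, -34), -1)) = Mul(4, Pow(-26, -1)) = Mul(4, Rational(-1, 26)) = Rational(-2, 13)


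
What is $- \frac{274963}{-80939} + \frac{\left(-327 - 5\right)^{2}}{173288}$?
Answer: $\frac{7071151085}{1753219679} \approx 4.0332$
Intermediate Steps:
$- \frac{274963}{-80939} + \frac{\left(-327 - 5\right)^{2}}{173288} = \left(-274963\right) \left(- \frac{1}{80939}\right) + \left(-332\right)^{2} \cdot \frac{1}{173288} = \frac{274963}{80939} + 110224 \cdot \frac{1}{173288} = \frac{274963}{80939} + \frac{13778}{21661} = \frac{7071151085}{1753219679}$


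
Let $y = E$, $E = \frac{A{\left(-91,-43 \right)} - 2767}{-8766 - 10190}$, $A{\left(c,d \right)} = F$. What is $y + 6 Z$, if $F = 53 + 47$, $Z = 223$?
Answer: $\frac{3623685}{2708} \approx 1338.1$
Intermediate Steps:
$F = 100$
$A{\left(c,d \right)} = 100$
$E = \frac{381}{2708}$ ($E = \frac{100 - 2767}{-8766 - 10190} = - \frac{2667}{-18956} = \left(-2667\right) \left(- \frac{1}{18956}\right) = \frac{381}{2708} \approx 0.14069$)
$y = \frac{381}{2708} \approx 0.14069$
$y + 6 Z = \frac{381}{2708} + 6 \cdot 223 = \frac{381}{2708} + 1338 = \frac{3623685}{2708}$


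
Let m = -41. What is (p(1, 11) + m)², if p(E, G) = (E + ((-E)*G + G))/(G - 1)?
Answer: 167281/100 ≈ 1672.8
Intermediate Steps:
p(E, G) = (E + G - E*G)/(-1 + G) (p(E, G) = (E + (-E*G + G))/(-1 + G) = (E + (G - E*G))/(-1 + G) = (E + G - E*G)/(-1 + G))
(p(1, 11) + m)² = ((1 + 11 - 1*1*11)/(-1 + 11) - 41)² = ((1 + 11 - 11)/10 - 41)² = ((⅒)*1 - 41)² = (⅒ - 41)² = (-409/10)² = 167281/100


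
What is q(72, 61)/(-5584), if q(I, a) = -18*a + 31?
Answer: 1067/5584 ≈ 0.19108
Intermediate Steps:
q(I, a) = 31 - 18*a
q(72, 61)/(-5584) = (31 - 18*61)/(-5584) = (31 - 1098)*(-1/5584) = -1067*(-1/5584) = 1067/5584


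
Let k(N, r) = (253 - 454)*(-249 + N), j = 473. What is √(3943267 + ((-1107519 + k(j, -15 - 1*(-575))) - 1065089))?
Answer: √1725635 ≈ 1313.6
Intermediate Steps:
k(N, r) = 50049 - 201*N (k(N, r) = -201*(-249 + N) = 50049 - 201*N)
√(3943267 + ((-1107519 + k(j, -15 - 1*(-575))) - 1065089)) = √(3943267 + ((-1107519 + (50049 - 201*473)) - 1065089)) = √(3943267 + ((-1107519 + (50049 - 95073)) - 1065089)) = √(3943267 + ((-1107519 - 45024) - 1065089)) = √(3943267 + (-1152543 - 1065089)) = √(3943267 - 2217632) = √1725635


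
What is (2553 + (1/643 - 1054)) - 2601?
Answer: -708585/643 ≈ -1102.0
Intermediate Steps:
(2553 + (1/643 - 1054)) - 2601 = (2553 - 677721/643) - 2601 = 963858/643 - 2601 = -708585/643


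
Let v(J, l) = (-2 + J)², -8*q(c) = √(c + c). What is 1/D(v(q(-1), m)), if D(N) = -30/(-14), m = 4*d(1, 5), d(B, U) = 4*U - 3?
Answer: 7/15 ≈ 0.46667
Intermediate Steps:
d(B, U) = -3 + 4*U
m = 68 (m = 4*(-3 + 4*5) = 4*(-3 + 20) = 4*17 = 68)
q(c) = -√2*√c/8 (q(c) = -√(c + c)/8 = -√2*√c/8)
D(N) = 15/7 (D(N) = -30*(-1/14) = 15/7)
1/D(v(q(-1), m)) = 1/(15/7) = 7/15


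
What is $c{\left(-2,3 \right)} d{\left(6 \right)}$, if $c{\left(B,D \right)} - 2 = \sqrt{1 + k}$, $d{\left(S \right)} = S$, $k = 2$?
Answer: $12 + 6 \sqrt{3} \approx 22.392$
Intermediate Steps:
$c{\left(B,D \right)} = 2 + \sqrt{3}$ ($c{\left(B,D \right)} = 2 + \sqrt{1 + 2} = 2 + \sqrt{3}$)
$c{\left(-2,3 \right)} d{\left(6 \right)} = \left(2 + \sqrt{3}\right) 6 = 12 + 6 \sqrt{3}$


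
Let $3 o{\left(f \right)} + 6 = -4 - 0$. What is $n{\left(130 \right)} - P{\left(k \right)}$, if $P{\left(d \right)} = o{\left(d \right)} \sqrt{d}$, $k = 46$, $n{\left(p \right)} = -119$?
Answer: $-119 + \frac{10 \sqrt{46}}{3} \approx -96.392$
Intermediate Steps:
$o{\left(f \right)} = - \frac{10}{3}$ ($o{\left(f \right)} = -2 + \frac{-4 - 0}{3} = -2 + \frac{-4 + 0}{3} = -2 + \frac{1}{3} \left(-4\right) = -2 - \frac{4}{3} = - \frac{10}{3}$)
$P{\left(d \right)} = - \frac{10 \sqrt{d}}{3}$
$n{\left(130 \right)} - P{\left(k \right)} = -119 - - \frac{10 \sqrt{46}}{3} = -119 + \frac{10 \sqrt{46}}{3}$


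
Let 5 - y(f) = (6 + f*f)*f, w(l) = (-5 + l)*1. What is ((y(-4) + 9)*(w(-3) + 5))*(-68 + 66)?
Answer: 612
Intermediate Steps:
w(l) = -5 + l
y(f) = 5 - f*(6 + f²) (y(f) = 5 - (6 + f*f)*f = 5 - (6 + f²)*f = 5 - f*(6 + f²))
((y(-4) + 9)*(w(-3) + 5))*(-68 + 66) = (((5 - 1*(-4)³ - 6*(-4)) + 9)*((-5 - 3) + 5))*(-68 + 66) = (((5 - 1*(-64) + 24) + 9)*(-8 + 5))*(-2) = (((5 + 64 + 24) + 9)*(-3))*(-2) = ((93 + 9)*(-3))*(-2) = (102*(-3))*(-2) = -306*(-2) = 612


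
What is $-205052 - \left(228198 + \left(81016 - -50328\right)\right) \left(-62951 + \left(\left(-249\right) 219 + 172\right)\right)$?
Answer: $42177666968$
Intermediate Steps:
$-205052 - \left(228198 + \left(81016 - -50328\right)\right) \left(-62951 + \left(\left(-249\right) 219 + 172\right)\right) = -205052 - \left(228198 + \left(81016 + 50328\right)\right) \left(-62951 + \left(-54531 + 172\right)\right) = -205052 - \left(228198 + 131344\right) \left(-62951 - 54359\right) = -205052 - 359542 \left(-117310\right) = -205052 - -42177872020 = -205052 + 42177872020 = 42177666968$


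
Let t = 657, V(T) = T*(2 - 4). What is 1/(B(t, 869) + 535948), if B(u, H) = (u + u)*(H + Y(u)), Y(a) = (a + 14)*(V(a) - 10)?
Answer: -1/1165685042 ≈ -8.5786e-10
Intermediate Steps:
V(T) = -2*T (V(T) = T*(-2) = -2*T)
Y(a) = (-10 - 2*a)*(14 + a) (Y(a) = (a + 14)*(-2*a - 10) = (14 + a)*(-10 - 2*a) = (-10 - 2*a)*(14 + a))
B(u, H) = 2*u*(-140 + H - 38*u - 2*u²) (B(u, H) = (u + u)*(H + (-140 - 38*u - 2*u²)) = (2*u)*(-140 + H - 38*u - 2*u²) = 2*u*(-140 + H - 38*u - 2*u²))
1/(B(t, 869) + 535948) = 1/(2*657*(-140 + 869 - 38*657 - 2*657²) + 535948) = 1/(2*657*(-140 + 869 - 24966 - 2*431649) + 535948) = 1/(2*657*(-140 + 869 - 24966 - 863298) + 535948) = 1/(2*657*(-887535) + 535948) = 1/(-1166220990 + 535948) = 1/(-1165685042) = -1/1165685042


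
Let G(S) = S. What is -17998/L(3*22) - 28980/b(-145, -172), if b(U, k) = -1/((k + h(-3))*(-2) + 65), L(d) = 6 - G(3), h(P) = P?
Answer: 36062102/3 ≈ 1.2021e+7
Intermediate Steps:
L(d) = 3 (L(d) = 6 - 1*3 = 6 - 3 = 3)
b(U, k) = -1/(71 - 2*k) (b(U, k) = -1/((k - 3)*(-2) + 65) = -1/((-3 + k)*(-2) + 65) = -1/((6 - 2*k) + 65) = -1/(71 - 2*k))
-17998/L(3*22) - 28980/b(-145, -172) = -17998/3 - 28980/(1/(-71 + 2*(-172))) = -17998*⅓ - 28980/(1/(-71 - 344)) = -17998/3 - 28980/(1/(-415)) = -17998/3 - 28980/(-1/415) = -17998/3 - 28980*(-415) = -17998/3 + 12026700 = 36062102/3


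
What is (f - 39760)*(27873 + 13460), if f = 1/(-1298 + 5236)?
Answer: -6471709473707/3938 ≈ -1.6434e+9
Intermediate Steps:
f = 1/3938 ≈ 0.00025394
(f - 39760)*(27873 + 13460) = (1/3938 - 39760)*(27873 + 13460) = -156574879/3938*41333 = -6471709473707/3938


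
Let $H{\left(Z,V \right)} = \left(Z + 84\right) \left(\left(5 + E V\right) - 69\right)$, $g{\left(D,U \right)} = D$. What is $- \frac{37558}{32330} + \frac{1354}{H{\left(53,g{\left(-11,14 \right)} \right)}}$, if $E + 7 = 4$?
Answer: $- \frac{101641823}{68652755} \approx -1.4805$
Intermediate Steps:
$E = -3$ ($E = -7 + 4 = -3$)
$H{\left(Z,V \right)} = \left(-64 - 3 V\right) \left(84 + Z\right)$ ($H{\left(Z,V \right)} = \left(Z + 84\right) \left(\left(5 - 3 V\right) - 69\right) = \left(84 + Z\right) \left(-64 - 3 V\right) = \left(-64 - 3 V\right) \left(84 + Z\right)$)
$- \frac{37558}{32330} + \frac{1354}{H{\left(53,g{\left(-11,14 \right)} \right)}} = - \frac{37558}{32330} + \frac{1354}{-5376 - -2772 - 3392 - \left(-33\right) 53} = \left(-37558\right) \frac{1}{32330} + \frac{1354}{-5376 + 2772 - 3392 + 1749} = - \frac{18779}{16165} + \frac{1354}{-4247} = - \frac{18779}{16165} + 1354 \left(- \frac{1}{4247}\right) = - \frac{18779}{16165} - \frac{1354}{4247} = - \frac{101641823}{68652755}$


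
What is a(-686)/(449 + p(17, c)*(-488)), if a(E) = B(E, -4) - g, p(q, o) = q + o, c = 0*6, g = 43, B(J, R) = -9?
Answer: 52/7847 ≈ 0.0066267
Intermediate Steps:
c = 0
p(q, o) = o + q
a(E) = -52 (a(E) = -9 - 1*43 = -9 - 43 = -52)
a(-686)/(449 + p(17, c)*(-488)) = -52/(449 + (0 + 17)*(-488)) = -52/(449 + 17*(-488)) = -52/(449 - 8296) = -52/(-7847) = -52*(-1/7847) = 52/7847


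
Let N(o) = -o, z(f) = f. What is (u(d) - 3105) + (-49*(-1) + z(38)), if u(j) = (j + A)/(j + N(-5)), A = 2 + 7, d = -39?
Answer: -51291/17 ≈ -3017.1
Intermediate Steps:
A = 9
u(j) = (9 + j)/(5 + j) (u(j) = (j + 9)/(j - 1*(-5)) = (9 + j)/(j + 5) = (9 + j)/(5 + j))
(u(d) - 3105) + (-49*(-1) + z(38)) = ((9 - 39)/(5 - 39) - 3105) + (-49*(-1) + 38) = (-30/(-34) - 3105) + (49 + 38) = (-1/34*(-30) - 3105) + 87 = (15/17 - 3105) + 87 = -52770/17 + 87 = -51291/17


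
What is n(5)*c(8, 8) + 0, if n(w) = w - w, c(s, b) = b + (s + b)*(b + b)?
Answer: 0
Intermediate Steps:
c(s, b) = b + 2*b*(b + s) (c(s, b) = b + (b + s)*(2*b) = b + 2*b*(b + s))
n(w) = 0
n(5)*c(8, 8) + 0 = 0*(8*(1 + 2*8 + 2*8)) + 0 = 0*(8*(1 + 16 + 16)) + 0 = 0*(8*33) + 0 = 0*264 + 0 = 0 + 0 = 0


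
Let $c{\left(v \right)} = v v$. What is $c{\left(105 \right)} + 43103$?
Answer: $54128$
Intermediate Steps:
$c{\left(v \right)} = v^{2}$
$c{\left(105 \right)} + 43103 = 105^{2} + 43103 = 11025 + 43103 = 54128$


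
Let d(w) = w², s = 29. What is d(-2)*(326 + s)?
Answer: 1420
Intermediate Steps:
d(-2)*(326 + s) = (-2)²*(326 + 29) = 4*355 = 1420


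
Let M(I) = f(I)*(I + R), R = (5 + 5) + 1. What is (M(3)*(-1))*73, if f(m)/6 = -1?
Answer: 6132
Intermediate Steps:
f(m) = -6 (f(m) = 6*(-1) = -6)
R = 11 (R = 10 + 1 = 11)
M(I) = -66 - 6*I (M(I) = -6*(I + 11) = -6*(11 + I) = -66 - 6*I)
(M(3)*(-1))*73 = ((-66 - 6*3)*(-1))*73 = ((-66 - 18)*(-1))*73 = -84*(-1)*73 = 84*73 = 6132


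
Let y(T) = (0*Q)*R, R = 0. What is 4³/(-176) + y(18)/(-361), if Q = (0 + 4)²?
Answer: -4/11 ≈ -0.36364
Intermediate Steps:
Q = 16 (Q = 4² = 16)
y(T) = 0 (y(T) = (0*16)*0 = 0*0 = 0)
4³/(-176) + y(18)/(-361) = 4³/(-176) + 0/(-361) = 64*(-1/176) + 0*(-1/361) = -4/11 + 0 = -4/11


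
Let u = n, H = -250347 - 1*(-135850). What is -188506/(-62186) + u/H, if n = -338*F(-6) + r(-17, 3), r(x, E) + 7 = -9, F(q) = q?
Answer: 10729126625/3560055221 ≈ 3.0138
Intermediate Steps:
r(x, E) = -16 (r(x, E) = -7 - 9 = -16)
H = -114497 (H = -250347 + 135850 = -114497)
n = 2012 (n = -338*(-6) - 16 = 2028 - 16 = 2012)
u = 2012
-188506/(-62186) + u/H = -188506/(-62186) + 2012/(-114497) = -188506*(-1/62186) + 2012*(-1/114497) = 94253/31093 - 2012/114497 = 10729126625/3560055221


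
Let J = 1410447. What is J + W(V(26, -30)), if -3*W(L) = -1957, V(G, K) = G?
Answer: 4233298/3 ≈ 1.4111e+6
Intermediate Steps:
W(L) = 1957/3 (W(L) = -⅓*(-1957) = 1957/3)
J + W(V(26, -30)) = 1410447 + 1957/3 = 4233298/3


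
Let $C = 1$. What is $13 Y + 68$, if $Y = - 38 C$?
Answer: $-426$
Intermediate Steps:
$Y = -38$ ($Y = \left(-38\right) 1 = -38$)
$13 Y + 68 = 13 \left(-38\right) + 68 = -494 + 68 = -426$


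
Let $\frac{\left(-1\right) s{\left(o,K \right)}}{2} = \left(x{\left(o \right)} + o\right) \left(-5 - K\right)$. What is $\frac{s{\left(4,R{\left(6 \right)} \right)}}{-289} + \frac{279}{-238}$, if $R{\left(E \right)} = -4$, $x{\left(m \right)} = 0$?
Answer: $- \frac{4855}{4046} \approx -1.2$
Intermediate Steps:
$s{\left(o,K \right)} = - 2 o \left(-5 - K\right)$ ($s{\left(o,K \right)} = - 2 \left(0 + o\right) \left(-5 - K\right) = - 2 o \left(-5 - K\right)$)
$\frac{s{\left(4,R{\left(6 \right)} \right)}}{-289} + \frac{279}{-238} = \frac{2 \cdot 4 \left(5 - 4\right)}{-289} + \frac{279}{-238} = 2 \cdot 4 \cdot 1 \left(- \frac{1}{289}\right) + 279 \left(- \frac{1}{238}\right) = 8 \left(- \frac{1}{289}\right) - \frac{279}{238} = - \frac{8}{289} - \frac{279}{238} = - \frac{4855}{4046}$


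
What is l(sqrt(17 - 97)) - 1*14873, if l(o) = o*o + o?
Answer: -14953 + 4*I*sqrt(5) ≈ -14953.0 + 8.9443*I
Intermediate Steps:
l(o) = o + o**2 (l(o) = o**2 + o = o + o**2)
l(sqrt(17 - 97)) - 1*14873 = sqrt(17 - 97)*(1 + sqrt(17 - 97)) - 1*14873 = sqrt(-80)*(1 + sqrt(-80)) - 14873 = (4*I*sqrt(5))*(1 + 4*I*sqrt(5)) - 14873 = 4*I*sqrt(5)*(1 + 4*I*sqrt(5)) - 14873 = -14873 + 4*I*sqrt(5)*(1 + 4*I*sqrt(5))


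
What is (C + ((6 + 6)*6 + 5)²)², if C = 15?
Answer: 35331136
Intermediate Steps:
(C + ((6 + 6)*6 + 5)²)² = (15 + ((6 + 6)*6 + 5)²)² = (15 + (12*6 + 5)²)² = (15 + (72 + 5)²)² = (15 + 77²)² = (15 + 5929)² = 5944² = 35331136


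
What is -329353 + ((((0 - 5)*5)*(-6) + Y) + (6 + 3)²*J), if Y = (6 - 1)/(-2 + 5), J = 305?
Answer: -913489/3 ≈ -3.0450e+5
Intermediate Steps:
Y = 5/3 ≈ 1.6667
-329353 + ((((0 - 5)*5)*(-6) + Y) + (6 + 3)²*J) = -329353 + ((((0 - 5)*5)*(-6) + 5/3) + (6 + 3)²*305) = -329353 + ((-5*5*(-6) + 5/3) + 9²*305) = -329353 + ((-25*(-6) + 5/3) + 81*305) = -329353 + ((150 + 5/3) + 24705) = -329353 + (455/3 + 24705) = -329353 + 74570/3 = -913489/3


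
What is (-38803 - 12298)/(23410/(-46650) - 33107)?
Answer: 238386165/154446496 ≈ 1.5435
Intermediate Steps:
(-38803 - 12298)/(23410/(-46650) - 33107) = -51101/(23410*(-1/46650) - 33107) = -51101/(-2341/4665 - 33107) = -51101/(-154446496/4665) = -51101*(-4665/154446496) = 238386165/154446496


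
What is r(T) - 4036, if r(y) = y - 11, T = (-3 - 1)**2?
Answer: -4031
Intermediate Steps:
T = 16 (T = (-4)**2 = 16)
r(y) = -11 + y
r(T) - 4036 = (-11 + 16) - 4036 = 5 - 4036 = -4031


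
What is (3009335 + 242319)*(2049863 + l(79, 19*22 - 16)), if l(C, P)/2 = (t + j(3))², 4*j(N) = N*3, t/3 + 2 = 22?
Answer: 26762583793435/4 ≈ 6.6906e+12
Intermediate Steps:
t = 60 (t = -6 + 3*22 = -6 + 66 = 60)
j(N) = 3*N/4 (j(N) = (N*3)/4 = (3*N)/4 = 3*N/4)
l(C, P) = 62001/8 (l(C, P) = 2*(60 + (¾)*3)² = 2*(60 + 9/4)² = 2*(249/4)² = 2*(62001/16) = 62001/8)
(3009335 + 242319)*(2049863 + l(79, 19*22 - 16)) = (3009335 + 242319)*(2049863 + 62001/8) = 3251654*(16460905/8) = 26762583793435/4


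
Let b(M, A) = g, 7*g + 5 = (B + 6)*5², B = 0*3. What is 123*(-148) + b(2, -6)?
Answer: -127283/7 ≈ -18183.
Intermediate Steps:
B = 0
g = 145/7 (g = -5/7 + ((0 + 6)*5²)/7 = -5/7 + (6*25)/7 = -5/7 + (⅐)*150 = -5/7 + 150/7 = 145/7 ≈ 20.714)
b(M, A) = 145/7
123*(-148) + b(2, -6) = 123*(-148) + 145/7 = -18204 + 145/7 = -127283/7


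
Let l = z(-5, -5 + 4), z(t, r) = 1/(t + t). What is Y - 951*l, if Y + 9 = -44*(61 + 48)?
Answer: -47099/10 ≈ -4709.9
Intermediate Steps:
z(t, r) = 1/(2*t)
l = -⅒ (l = (½)/(-5) = (½)*(-⅕) = -⅒ ≈ -0.10000)
Y = -4805 (Y = -9 - 44*(61 + 48) = -9 - 44*109 = -9 - 4796 = -4805)
Y - 951*l = -4805 - 951*(-⅒) = -4805 + 951/10 = -47099/10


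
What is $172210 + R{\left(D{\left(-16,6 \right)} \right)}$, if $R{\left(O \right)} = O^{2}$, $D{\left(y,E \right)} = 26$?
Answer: $172886$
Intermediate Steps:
$172210 + R{\left(D{\left(-16,6 \right)} \right)} = 172210 + 26^{2} = 172210 + 676 = 172886$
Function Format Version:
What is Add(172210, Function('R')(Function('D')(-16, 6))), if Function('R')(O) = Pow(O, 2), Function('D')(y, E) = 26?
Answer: 172886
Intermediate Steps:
Add(172210, Function('R')(Function('D')(-16, 6))) = Add(172210, Pow(26, 2)) = Add(172210, 676) = 172886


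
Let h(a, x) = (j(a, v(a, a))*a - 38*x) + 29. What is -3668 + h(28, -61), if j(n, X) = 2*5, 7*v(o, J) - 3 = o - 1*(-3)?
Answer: -1041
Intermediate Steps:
v(o, J) = 6/7 + o/7 (v(o, J) = 3/7 + (o - 1*(-3))/7 = 3/7 + (o + 3)/7 = 3/7 + (3 + o)/7 = 3/7 + (3/7 + o/7) = 6/7 + o/7)
j(n, X) = 10
h(a, x) = 29 - 38*x + 10*a (h(a, x) = (10*a - 38*x) + 29 = (-38*x + 10*a) + 29 = 29 - 38*x + 10*a)
-3668 + h(28, -61) = -3668 + (29 - 38*(-61) + 10*28) = -3668 + (29 + 2318 + 280) = -3668 + 2627 = -1041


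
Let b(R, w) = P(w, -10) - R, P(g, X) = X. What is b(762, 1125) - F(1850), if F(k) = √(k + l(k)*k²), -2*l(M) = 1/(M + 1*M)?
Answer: -772 - 5*√222/2 ≈ -809.25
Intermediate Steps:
l(M) = -1/(4*M) (l(M) = -1/(2*(M + 1*M)) = -1/(2*(M + M)) = -1/(2*M)/2 = -1/(4*M))
b(R, w) = -10 - R
F(k) = √3*√k/2 (F(k) = √(k + (-1/(4*k))*k²) = √(k - k/4) = √(3*k/4) = √3*√k/2)
b(762, 1125) - F(1850) = (-10 - 1*762) - √3*√1850/2 = (-10 - 762) - √3*5*√74/2 = -772 - 5*√222/2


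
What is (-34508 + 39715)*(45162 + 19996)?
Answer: 339277706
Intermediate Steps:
(-34508 + 39715)*(45162 + 19996) = 5207*65158 = 339277706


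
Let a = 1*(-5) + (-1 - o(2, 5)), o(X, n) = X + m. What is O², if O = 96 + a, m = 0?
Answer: 7744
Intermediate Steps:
o(X, n) = X (o(X, n) = X + 0 = X)
a = -8 (a = 1*(-5) + (-1 - 1*2) = -5 + (-1 - 2) = -5 - 3 = -8)
O = 88 (O = 96 - 8 = 88)
O² = 88² = 7744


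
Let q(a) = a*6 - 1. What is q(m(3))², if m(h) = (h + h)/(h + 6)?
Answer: 9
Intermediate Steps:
m(h) = 2*h/(6 + h) (m(h) = (2*h)/(6 + h) = 2*h/(6 + h))
q(a) = -1 + 6*a (q(a) = 6*a - 1 = -1 + 6*a)
q(m(3))² = (-1 + 6*(2*3/(6 + 3)))² = (-1 + 6*(2*3/9))² = (-1 + 6*(2*3*(⅑)))² = (-1 + 6*(⅔))² = (-1 + 4)² = 3² = 9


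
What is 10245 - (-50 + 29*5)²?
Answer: 1220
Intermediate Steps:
10245 - (-50 + 29*5)² = 10245 - (-50 + 145)² = 10245 - 1*95² = 10245 - 1*9025 = 10245 - 9025 = 1220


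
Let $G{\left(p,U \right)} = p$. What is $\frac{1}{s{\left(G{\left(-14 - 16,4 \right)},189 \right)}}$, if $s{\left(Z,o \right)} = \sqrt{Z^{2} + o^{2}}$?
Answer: $\frac{\sqrt{4069}}{12207} \approx 0.0052256$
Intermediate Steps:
$\frac{1}{s{\left(G{\left(-14 - 16,4 \right)},189 \right)}} = \frac{1}{\sqrt{\left(-14 - 16\right)^{2} + 189^{2}}} = \frac{1}{\sqrt{\left(-14 - 16\right)^{2} + 35721}} = \frac{1}{\sqrt{\left(-30\right)^{2} + 35721}} = \frac{1}{\sqrt{900 + 35721}} = \frac{1}{\sqrt{36621}} = \frac{1}{3 \sqrt{4069}} = \frac{\sqrt{4069}}{12207}$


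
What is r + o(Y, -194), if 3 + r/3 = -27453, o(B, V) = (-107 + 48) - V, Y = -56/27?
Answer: -82233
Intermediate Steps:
Y = -56/27 (Y = -56*1/27 = -56/27 ≈ -2.0741)
o(B, V) = -59 - V
r = -82368 (r = -9 + 3*(-27453) = -9 - 82359 = -82368)
r + o(Y, -194) = -82368 + (-59 - 1*(-194)) = -82368 + (-59 + 194) = -82368 + 135 = -82233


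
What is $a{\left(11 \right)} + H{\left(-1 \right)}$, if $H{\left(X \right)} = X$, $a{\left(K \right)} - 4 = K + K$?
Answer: $25$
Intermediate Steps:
$a{\left(K \right)} = 4 + 2 K$ ($a{\left(K \right)} = 4 + \left(K + K\right) = 4 + 2 K$)
$a{\left(11 \right)} + H{\left(-1 \right)} = \left(4 + 2 \cdot 11\right) - 1 = \left(4 + 22\right) - 1 = 26 - 1 = 25$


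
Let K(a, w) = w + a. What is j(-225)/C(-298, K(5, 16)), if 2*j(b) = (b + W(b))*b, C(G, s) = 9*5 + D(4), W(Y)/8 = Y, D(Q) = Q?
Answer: 455625/98 ≈ 4649.2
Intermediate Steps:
W(Y) = 8*Y
K(a, w) = a + w
C(G, s) = 49 (C(G, s) = 9*5 + 4 = 45 + 4 = 49)
j(b) = 9*b²/2 (j(b) = ((b + 8*b)*b)/2 = ((9*b)*b)/2 = (9*b²)/2 = 9*b²/2)
j(-225)/C(-298, K(5, 16)) = ((9/2)*(-225)²)/49 = ((9/2)*50625)*(1/49) = (455625/2)*(1/49) = 455625/98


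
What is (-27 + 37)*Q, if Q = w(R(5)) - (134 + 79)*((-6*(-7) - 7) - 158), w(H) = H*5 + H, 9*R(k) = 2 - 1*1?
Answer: 785990/3 ≈ 2.6200e+5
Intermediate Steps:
R(k) = ⅑ (R(k) = (2 - 1*1)/9 = (2 - 1)/9 = (⅑)*1 = ⅑)
w(H) = 6*H (w(H) = 5*H + H = 6*H)
Q = 78599/3 (Q = 6*(⅑) - (134 + 79)*((-6*(-7) - 7) - 158) = ⅔ - 213*((42 - 7) - 158) = ⅔ - 213*(35 - 158) = ⅔ - 213*(-123) = ⅔ - 1*(-26199) = ⅔ + 26199 = 78599/3 ≈ 26200.)
(-27 + 37)*Q = (-27 + 37)*(78599/3) = 10*(78599/3) = 785990/3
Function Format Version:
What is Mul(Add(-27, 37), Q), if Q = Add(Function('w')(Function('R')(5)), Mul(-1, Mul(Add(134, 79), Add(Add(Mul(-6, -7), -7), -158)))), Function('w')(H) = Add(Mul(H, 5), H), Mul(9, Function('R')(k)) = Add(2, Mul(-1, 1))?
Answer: Rational(785990, 3) ≈ 2.6200e+5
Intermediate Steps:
Function('R')(k) = Rational(1, 9) (Function('R')(k) = Mul(Rational(1, 9), Add(2, Mul(-1, 1))) = Mul(Rational(1, 9), Add(2, -1)) = Mul(Rational(1, 9), 1) = Rational(1, 9))
Function('w')(H) = Mul(6, H) (Function('w')(H) = Add(Mul(5, H), H) = Mul(6, H))
Q = Rational(78599, 3) (Q = Add(Mul(6, Rational(1, 9)), Mul(-1, Mul(Add(134, 79), Add(Add(Mul(-6, -7), -7), -158)))) = Add(Rational(2, 3), Mul(-1, Mul(213, Add(Add(42, -7), -158)))) = Add(Rational(2, 3), Mul(-1, Mul(213, Add(35, -158)))) = Add(Rational(2, 3), Mul(-1, Mul(213, -123))) = Add(Rational(2, 3), Mul(-1, -26199)) = Add(Rational(2, 3), 26199) = Rational(78599, 3) ≈ 26200.)
Mul(Add(-27, 37), Q) = Mul(Add(-27, 37), Rational(78599, 3)) = Mul(10, Rational(78599, 3)) = Rational(785990, 3)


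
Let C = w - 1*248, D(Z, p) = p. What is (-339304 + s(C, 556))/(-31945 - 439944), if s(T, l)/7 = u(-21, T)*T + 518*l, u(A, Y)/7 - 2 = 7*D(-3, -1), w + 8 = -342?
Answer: -1823262/471889 ≈ -3.8638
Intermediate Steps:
w = -350 (w = -8 - 342 = -350)
u(A, Y) = -35 (u(A, Y) = 14 + 7*(7*(-1)) = 14 + 7*(-7) = 14 - 49 = -35)
C = -598 (C = -350 - 1*248 = -350 - 248 = -598)
s(T, l) = -245*T + 3626*l (s(T, l) = 7*(-35*T + 518*l) = -245*T + 3626*l)
(-339304 + s(C, 556))/(-31945 - 439944) = (-339304 + (-245*(-598) + 3626*556))/(-31945 - 439944) = (-339304 + (146510 + 2016056))/(-471889) = (-339304 + 2162566)*(-1/471889) = 1823262*(-1/471889) = -1823262/471889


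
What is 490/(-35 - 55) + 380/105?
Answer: -115/63 ≈ -1.8254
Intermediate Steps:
490/(-35 - 55) + 380/105 = 490/(-90) + 380*(1/105) = 490*(-1/90) + 76/21 = -49/9 + 76/21 = -115/63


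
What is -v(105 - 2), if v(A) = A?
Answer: -103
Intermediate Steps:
-v(105 - 2) = -(105 - 2) = -1*103 = -103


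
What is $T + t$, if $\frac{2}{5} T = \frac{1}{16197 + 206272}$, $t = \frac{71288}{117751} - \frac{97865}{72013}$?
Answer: $- \frac{123614292050921}{164039021485378} \approx -0.75357$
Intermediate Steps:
$t = - \frac{277827777}{368678381}$ ($t = 71288 \cdot \frac{1}{117751} - \frac{4255}{3131} = \frac{71288}{117751} - \frac{4255}{3131} = - \frac{277827777}{368678381} \approx -0.75358$)
$T = \frac{5}{444938}$ ($T = \frac{5}{2 \left(16197 + 206272\right)} = \frac{5}{2 \cdot 222469} = \frac{5}{2} \cdot \frac{1}{222469} = \frac{5}{444938} \approx 1.1238 \cdot 10^{-5}$)
$T + t = \frac{5}{444938} - \frac{277827777}{368678381} = - \frac{123614292050921}{164039021485378}$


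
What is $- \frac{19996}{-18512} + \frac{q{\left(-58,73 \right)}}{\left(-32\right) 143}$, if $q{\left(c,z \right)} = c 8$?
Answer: $\frac{4627}{3916} \approx 1.1816$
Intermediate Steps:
$q{\left(c,z \right)} = 8 c$
$- \frac{19996}{-18512} + \frac{q{\left(-58,73 \right)}}{\left(-32\right) 143} = - \frac{19996}{-18512} + \frac{8 \left(-58\right)}{\left(-32\right) 143} = \left(-19996\right) \left(- \frac{1}{18512}\right) - \frac{464}{-4576} = \frac{4999}{4628} - - \frac{29}{286} = \frac{4999}{4628} + \frac{29}{286} = \frac{4627}{3916}$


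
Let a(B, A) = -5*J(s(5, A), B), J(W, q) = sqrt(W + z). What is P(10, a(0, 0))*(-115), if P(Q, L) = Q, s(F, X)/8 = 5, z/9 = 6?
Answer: -1150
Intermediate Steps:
z = 54 (z = 9*6 = 54)
s(F, X) = 40 (s(F, X) = 8*5 = 40)
J(W, q) = sqrt(54 + W) (J(W, q) = sqrt(W + 54) = sqrt(54 + W))
a(B, A) = -5*sqrt(94) (a(B, A) = -5*sqrt(54 + 40) = -5*sqrt(94))
P(10, a(0, 0))*(-115) = 10*(-115) = -1150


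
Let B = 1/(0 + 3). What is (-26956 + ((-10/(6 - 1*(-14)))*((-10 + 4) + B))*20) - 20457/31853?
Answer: -2570534765/95559 ≈ -26900.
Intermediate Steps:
B = 1/3 ≈ 0.33333
(-26956 + ((-10/(6 - 1*(-14)))*((-10 + 4) + B))*20) - 20457/31853 = (-26956 + ((-10/(6 - 1*(-14)))*((-10 + 4) + 1/3))*20) - 20457/31853 = (-26956 + ((-10/(6 + 14))*(-6 + 1/3))*20) - 20457*1/31853 = (-26956 + (-10/20*(-17/3))*20) - 20457/31853 = (-26956 + (-10*1/20*(-17/3))*20) - 20457/31853 = (-26956 - 1/2*(-17/3)*20) - 20457/31853 = (-26956 + (17/6)*20) - 20457/31853 = (-26956 + 170/3) - 20457/31853 = -80698/3 - 20457/31853 = -2570534765/95559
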